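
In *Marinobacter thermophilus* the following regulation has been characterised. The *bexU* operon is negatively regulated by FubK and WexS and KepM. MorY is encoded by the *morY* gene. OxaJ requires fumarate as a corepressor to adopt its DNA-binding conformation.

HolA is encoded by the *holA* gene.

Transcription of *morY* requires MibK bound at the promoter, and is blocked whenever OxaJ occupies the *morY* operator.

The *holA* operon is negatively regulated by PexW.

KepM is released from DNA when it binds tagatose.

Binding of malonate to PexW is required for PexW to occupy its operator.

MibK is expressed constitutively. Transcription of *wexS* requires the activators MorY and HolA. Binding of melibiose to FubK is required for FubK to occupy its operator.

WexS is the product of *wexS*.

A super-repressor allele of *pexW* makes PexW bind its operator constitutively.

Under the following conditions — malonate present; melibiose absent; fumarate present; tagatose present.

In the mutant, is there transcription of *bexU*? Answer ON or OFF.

Melibiose is absent, so FubK is inactive.
MibK is produced constitutively and is active.
Fumarate is present, so OxaJ is active.
With repressor OxaJ bound, *morY* is not transcribed.
So MorY is not produced.
PexW is constitutively active in this strain.
With repressor PexW bound, *holA* is not transcribed.
So HolA is not produced.
Required activator MorY is absent, so *wexS* is not transcribed.
So WexS is not produced.
Tagatose is present, so KepM is inactive.
With no repressor bound, *bexU* is transcribed.

ON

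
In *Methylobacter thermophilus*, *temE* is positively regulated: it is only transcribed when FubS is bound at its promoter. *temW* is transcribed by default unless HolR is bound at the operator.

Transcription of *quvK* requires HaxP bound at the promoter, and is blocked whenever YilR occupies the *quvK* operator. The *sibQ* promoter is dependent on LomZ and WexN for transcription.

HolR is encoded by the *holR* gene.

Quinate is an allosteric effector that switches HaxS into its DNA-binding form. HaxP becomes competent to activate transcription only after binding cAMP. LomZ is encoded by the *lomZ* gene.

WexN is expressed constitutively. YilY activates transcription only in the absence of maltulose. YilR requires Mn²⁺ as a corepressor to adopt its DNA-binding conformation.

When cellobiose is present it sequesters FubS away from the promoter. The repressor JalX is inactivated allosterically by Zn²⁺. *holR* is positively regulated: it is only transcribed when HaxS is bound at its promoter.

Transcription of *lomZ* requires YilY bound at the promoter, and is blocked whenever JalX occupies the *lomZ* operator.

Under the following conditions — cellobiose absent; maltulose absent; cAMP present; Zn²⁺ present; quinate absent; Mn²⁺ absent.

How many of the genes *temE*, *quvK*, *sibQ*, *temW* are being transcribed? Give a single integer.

Cellobiose is absent, so FubS is active.
No repressor is bound and FubS is active, so *temE* is transcribed.
→ *temE* is ON.
Mn²⁺ is absent, so YilR is inactive.
cAMP is present, so HaxP is active.
No repressor is bound and HaxP is active, so *quvK* is transcribed.
→ *quvK* is ON.
Zn²⁺ is present, so JalX is inactive.
Maltulose is absent, so YilY is active.
No repressor is bound and YilY is active, so *lomZ* is transcribed.
So LomZ is produced and active.
WexN is produced constitutively and is active.
No repressor is bound and LomZ and WexN are active, so *sibQ* is transcribed.
→ *sibQ* is ON.
Quinate is absent, so HaxS is inactive.
Required activator HaxS is absent, so *holR* is not transcribed.
So HolR is not produced.
With no repressor bound, *temW* is transcribed.
→ *temW* is ON.
4 of the 4 genes are transcribed.

4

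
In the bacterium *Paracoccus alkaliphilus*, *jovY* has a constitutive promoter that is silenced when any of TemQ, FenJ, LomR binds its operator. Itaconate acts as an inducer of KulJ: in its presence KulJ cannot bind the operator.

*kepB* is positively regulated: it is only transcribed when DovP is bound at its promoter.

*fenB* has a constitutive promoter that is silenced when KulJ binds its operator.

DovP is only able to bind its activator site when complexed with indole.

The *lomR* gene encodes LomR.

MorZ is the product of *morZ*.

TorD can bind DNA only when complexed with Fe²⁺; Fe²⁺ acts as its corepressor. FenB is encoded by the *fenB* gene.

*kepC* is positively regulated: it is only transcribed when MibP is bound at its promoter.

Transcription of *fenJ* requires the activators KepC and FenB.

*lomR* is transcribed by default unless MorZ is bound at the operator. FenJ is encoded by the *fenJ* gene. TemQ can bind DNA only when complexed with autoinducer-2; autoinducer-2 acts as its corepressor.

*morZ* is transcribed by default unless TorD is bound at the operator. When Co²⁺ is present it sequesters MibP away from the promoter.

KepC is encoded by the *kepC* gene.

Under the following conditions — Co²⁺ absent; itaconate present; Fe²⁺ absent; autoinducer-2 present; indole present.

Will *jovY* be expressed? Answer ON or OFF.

OFF

Autoinducer-2 is present, so TemQ is active.
Co²⁺ is absent, so MibP is active.
No repressor is bound and MibP is active, so *kepC* is transcribed.
So KepC is produced and active.
Itaconate is present, so KulJ is inactive.
With no repressor bound, *fenB* is transcribed.
So FenB is produced and active.
No repressor is bound and KepC and FenB are active, so *fenJ* is transcribed.
So FenJ is produced and active.
Fe²⁺ is absent, so TorD is inactive.
With no repressor bound, *morZ* is transcribed.
So MorZ is produced and active.
With repressor MorZ bound, *lomR* is not transcribed.
So LomR is not produced.
With repressor TemQ bound, *jovY* is not transcribed.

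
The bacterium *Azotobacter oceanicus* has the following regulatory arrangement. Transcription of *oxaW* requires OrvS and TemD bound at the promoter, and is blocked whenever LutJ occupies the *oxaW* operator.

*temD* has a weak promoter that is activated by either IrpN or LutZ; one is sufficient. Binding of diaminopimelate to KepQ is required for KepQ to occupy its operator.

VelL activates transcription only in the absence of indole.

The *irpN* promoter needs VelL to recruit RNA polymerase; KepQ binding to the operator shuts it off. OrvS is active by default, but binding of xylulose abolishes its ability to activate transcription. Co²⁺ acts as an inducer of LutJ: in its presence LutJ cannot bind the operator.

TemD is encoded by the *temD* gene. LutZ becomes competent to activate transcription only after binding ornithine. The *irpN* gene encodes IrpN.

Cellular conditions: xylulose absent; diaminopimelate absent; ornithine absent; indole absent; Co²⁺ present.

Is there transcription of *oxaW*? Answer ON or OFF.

ON

Xylulose is absent, so OrvS is active.
Co²⁺ is present, so LutJ is inactive.
Diaminopimelate is absent, so KepQ is inactive.
Indole is absent, so VelL is active.
No repressor is bound and VelL is active, so *irpN* is transcribed.
So IrpN is produced and active.
Ornithine is absent, so LutZ is inactive.
Activator IrpN is present, so *temD* is transcribed.
So TemD is produced and active.
No repressor is bound and OrvS and TemD are active, so *oxaW* is transcribed.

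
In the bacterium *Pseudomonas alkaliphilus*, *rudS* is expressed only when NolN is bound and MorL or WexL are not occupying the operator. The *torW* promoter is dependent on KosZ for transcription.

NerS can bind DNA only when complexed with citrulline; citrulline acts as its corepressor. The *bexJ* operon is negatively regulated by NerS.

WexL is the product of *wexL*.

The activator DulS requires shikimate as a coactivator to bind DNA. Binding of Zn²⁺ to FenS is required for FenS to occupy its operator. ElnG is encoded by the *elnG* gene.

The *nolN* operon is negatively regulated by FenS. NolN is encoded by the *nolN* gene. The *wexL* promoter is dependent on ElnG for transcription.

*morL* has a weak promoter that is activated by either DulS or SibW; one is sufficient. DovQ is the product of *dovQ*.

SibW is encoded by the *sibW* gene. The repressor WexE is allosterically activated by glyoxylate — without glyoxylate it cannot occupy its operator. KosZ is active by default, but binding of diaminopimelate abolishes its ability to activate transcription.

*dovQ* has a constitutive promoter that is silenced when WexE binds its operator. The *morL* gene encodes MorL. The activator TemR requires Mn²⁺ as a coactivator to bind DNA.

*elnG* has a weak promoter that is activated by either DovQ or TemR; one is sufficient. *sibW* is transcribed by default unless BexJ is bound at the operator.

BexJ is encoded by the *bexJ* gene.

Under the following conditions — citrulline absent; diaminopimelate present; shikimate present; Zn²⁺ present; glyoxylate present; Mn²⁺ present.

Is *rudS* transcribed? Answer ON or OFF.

OFF

Shikimate is present, so DulS is active.
Citrulline is absent, so NerS is inactive.
With no repressor bound, *bexJ* is transcribed.
So BexJ is produced and active.
With repressor BexJ bound, *sibW* is not transcribed.
So SibW is not produced.
Activator DulS is present, so *morL* is transcribed.
So MorL is produced and active.
Glyoxylate is present, so WexE is active.
With repressor WexE bound, *dovQ* is not transcribed.
So DovQ is not produced.
Mn²⁺ is present, so TemR is active.
Activator TemR is present, so *elnG* is transcribed.
So ElnG is produced and active.
No repressor is bound and ElnG is active, so *wexL* is transcribed.
So WexL is produced and active.
Zn²⁺ is present, so FenS is active.
With repressor FenS bound, *nolN* is not transcribed.
So NolN is not produced.
With repressor MorL bound, *rudS* is not transcribed.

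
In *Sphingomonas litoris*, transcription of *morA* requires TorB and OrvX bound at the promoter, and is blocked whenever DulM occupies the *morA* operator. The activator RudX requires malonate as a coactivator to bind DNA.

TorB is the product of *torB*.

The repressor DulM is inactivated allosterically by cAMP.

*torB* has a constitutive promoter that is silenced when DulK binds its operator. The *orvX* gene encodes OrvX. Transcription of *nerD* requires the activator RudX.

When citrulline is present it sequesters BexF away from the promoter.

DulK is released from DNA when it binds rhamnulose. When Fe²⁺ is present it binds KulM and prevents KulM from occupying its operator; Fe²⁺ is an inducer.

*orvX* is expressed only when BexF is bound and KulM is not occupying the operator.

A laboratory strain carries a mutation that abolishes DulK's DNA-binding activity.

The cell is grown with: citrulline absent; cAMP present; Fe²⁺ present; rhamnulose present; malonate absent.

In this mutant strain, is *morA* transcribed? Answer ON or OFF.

cAMP is present, so DulM is inactive.
DulK is non-functional in this strain, so it has no effect.
With no repressor bound, *torB* is transcribed.
So TorB is produced and active.
Citrulline is absent, so BexF is active.
Fe²⁺ is present, so KulM is inactive.
No repressor is bound and BexF is active, so *orvX* is transcribed.
So OrvX is produced and active.
No repressor is bound and TorB and OrvX are active, so *morA* is transcribed.

ON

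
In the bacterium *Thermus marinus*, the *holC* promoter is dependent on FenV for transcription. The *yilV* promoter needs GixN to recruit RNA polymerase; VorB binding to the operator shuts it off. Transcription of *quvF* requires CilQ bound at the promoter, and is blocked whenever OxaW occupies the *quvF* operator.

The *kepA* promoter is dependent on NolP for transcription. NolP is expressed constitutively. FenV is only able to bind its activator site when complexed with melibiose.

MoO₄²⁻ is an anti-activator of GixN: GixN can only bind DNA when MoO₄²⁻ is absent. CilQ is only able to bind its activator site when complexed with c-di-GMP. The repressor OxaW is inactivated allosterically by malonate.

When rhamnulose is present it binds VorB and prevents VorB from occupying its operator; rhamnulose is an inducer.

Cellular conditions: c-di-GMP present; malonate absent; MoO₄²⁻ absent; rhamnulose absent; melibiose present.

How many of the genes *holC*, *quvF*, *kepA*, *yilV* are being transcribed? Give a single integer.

Melibiose is present, so FenV is active.
No repressor is bound and FenV is active, so *holC* is transcribed.
→ *holC* is ON.
c-di-GMP is present, so CilQ is active.
Malonate is absent, so OxaW is active.
With repressor OxaW bound, *quvF* is not transcribed.
→ *quvF* is OFF.
NolP is produced constitutively and is active.
No repressor is bound and NolP is active, so *kepA* is transcribed.
→ *kepA* is ON.
Rhamnulose is absent, so VorB is active.
MoO₄²⁻ is absent, so GixN is active.
With repressor VorB bound, *yilV* is not transcribed.
→ *yilV* is OFF.
2 of the 4 genes are transcribed.

2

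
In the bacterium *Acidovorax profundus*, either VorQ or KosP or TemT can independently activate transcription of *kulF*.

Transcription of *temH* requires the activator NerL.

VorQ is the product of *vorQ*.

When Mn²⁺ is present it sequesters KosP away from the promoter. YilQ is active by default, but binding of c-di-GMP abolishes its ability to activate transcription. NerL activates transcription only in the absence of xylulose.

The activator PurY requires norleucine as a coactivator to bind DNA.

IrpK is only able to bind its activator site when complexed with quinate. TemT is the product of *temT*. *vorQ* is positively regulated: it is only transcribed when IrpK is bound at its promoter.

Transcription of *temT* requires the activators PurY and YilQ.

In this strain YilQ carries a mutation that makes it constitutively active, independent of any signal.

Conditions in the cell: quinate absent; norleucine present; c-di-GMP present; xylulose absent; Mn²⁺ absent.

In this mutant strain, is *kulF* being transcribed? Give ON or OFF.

Quinate is absent, so IrpK is inactive.
Required activator IrpK is absent, so *vorQ* is not transcribed.
So VorQ is not produced.
Mn²⁺ is absent, so KosP is active.
Norleucine is present, so PurY is active.
YilQ is constitutively active in this strain.
No repressor is bound and PurY and YilQ are active, so *temT* is transcribed.
So TemT is produced and active.
Activator KosP is present, so *kulF* is transcribed.

ON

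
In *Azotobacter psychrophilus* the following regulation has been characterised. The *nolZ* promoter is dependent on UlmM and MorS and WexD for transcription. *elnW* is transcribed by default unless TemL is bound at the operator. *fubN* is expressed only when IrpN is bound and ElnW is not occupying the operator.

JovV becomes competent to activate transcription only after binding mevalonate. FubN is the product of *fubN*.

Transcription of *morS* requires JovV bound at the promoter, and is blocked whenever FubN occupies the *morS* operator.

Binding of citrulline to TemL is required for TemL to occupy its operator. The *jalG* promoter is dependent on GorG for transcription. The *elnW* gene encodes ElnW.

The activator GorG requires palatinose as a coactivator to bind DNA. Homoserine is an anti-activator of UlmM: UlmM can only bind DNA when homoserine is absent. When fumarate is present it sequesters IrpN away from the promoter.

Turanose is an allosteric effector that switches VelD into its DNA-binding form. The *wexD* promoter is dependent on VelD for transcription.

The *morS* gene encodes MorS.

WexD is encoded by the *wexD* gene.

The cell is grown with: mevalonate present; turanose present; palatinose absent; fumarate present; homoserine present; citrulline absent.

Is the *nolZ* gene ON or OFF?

Homoserine is present, so UlmM is inactive.
Citrulline is absent, so TemL is inactive.
With no repressor bound, *elnW* is transcribed.
So ElnW is produced and active.
Fumarate is present, so IrpN is inactive.
With repressor ElnW bound, *fubN* is not transcribed.
So FubN is not produced.
Mevalonate is present, so JovV is active.
No repressor is bound and JovV is active, so *morS* is transcribed.
So MorS is produced and active.
Turanose is present, so VelD is active.
No repressor is bound and VelD is active, so *wexD* is transcribed.
So WexD is produced and active.
Required activator UlmM is absent, so *nolZ* is not transcribed.

OFF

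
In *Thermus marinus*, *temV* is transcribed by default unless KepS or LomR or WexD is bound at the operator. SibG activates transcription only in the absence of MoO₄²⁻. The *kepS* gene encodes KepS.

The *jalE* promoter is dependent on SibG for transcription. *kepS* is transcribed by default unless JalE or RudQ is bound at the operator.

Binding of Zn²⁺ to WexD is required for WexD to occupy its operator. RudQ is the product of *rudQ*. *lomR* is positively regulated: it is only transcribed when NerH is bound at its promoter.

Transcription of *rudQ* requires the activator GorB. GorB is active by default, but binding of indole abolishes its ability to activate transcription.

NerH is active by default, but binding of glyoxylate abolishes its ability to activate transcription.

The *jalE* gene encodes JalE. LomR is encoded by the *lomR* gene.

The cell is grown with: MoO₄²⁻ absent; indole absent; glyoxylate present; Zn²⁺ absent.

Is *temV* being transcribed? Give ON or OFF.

MoO₄²⁻ is absent, so SibG is active.
No repressor is bound and SibG is active, so *jalE* is transcribed.
So JalE is produced and active.
Indole is absent, so GorB is active.
No repressor is bound and GorB is active, so *rudQ* is transcribed.
So RudQ is produced and active.
With repressor JalE bound, *kepS* is not transcribed.
So KepS is not produced.
Glyoxylate is present, so NerH is inactive.
Required activator NerH is absent, so *lomR* is not transcribed.
So LomR is not produced.
Zn²⁺ is absent, so WexD is inactive.
With no repressor bound, *temV* is transcribed.

ON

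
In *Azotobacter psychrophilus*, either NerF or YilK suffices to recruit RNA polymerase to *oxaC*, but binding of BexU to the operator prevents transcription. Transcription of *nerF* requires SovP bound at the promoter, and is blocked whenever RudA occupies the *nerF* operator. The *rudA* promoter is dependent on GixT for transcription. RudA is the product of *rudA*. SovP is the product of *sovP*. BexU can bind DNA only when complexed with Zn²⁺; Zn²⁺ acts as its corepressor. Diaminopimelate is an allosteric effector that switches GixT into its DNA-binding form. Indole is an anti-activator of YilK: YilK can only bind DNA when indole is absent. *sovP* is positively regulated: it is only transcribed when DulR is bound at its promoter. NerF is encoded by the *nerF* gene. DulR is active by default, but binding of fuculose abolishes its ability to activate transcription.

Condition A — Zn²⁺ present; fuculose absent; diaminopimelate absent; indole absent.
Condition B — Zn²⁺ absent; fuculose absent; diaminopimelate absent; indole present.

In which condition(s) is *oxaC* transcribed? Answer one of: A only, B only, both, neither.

Condition A:
Zn²⁺ is present, so BexU is active.
Fuculose is absent, so DulR is active.
No repressor is bound and DulR is active, so *sovP* is transcribed.
So SovP is produced and active.
Diaminopimelate is absent, so GixT is inactive.
Required activator GixT is absent, so *rudA* is not transcribed.
So RudA is not produced.
No repressor is bound and SovP is active, so *nerF* is transcribed.
So NerF is produced and active.
Indole is absent, so YilK is active.
With repressor BexU bound, *oxaC* is not transcribed.
→ *oxaC* is OFF in A.
Condition B:
Zn²⁺ is absent, so BexU is inactive.
Fuculose is absent, so DulR is active.
No repressor is bound and DulR is active, so *sovP* is transcribed.
So SovP is produced and active.
Diaminopimelate is absent, so GixT is inactive.
Required activator GixT is absent, so *rudA* is not transcribed.
So RudA is not produced.
No repressor is bound and SovP is active, so *nerF* is transcribed.
So NerF is produced and active.
Indole is present, so YilK is inactive.
Activator NerF is present, so *oxaC* is transcribed.
→ *oxaC* is ON in B.

B only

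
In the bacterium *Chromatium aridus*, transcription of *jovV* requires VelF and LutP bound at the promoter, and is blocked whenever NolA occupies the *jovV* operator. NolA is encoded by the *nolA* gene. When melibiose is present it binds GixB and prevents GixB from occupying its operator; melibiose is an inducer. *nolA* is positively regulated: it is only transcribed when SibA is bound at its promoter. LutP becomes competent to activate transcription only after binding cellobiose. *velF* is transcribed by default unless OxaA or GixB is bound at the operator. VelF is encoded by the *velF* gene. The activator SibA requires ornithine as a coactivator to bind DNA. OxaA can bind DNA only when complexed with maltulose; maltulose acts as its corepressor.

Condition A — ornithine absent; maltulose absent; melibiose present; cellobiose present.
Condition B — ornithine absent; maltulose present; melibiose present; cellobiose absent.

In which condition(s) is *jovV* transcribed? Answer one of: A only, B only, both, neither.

Condition A:
Ornithine is absent, so SibA is inactive.
Required activator SibA is absent, so *nolA* is not transcribed.
So NolA is not produced.
Maltulose is absent, so OxaA is inactive.
Melibiose is present, so GixB is inactive.
With no repressor bound, *velF* is transcribed.
So VelF is produced and active.
Cellobiose is present, so LutP is active.
No repressor is bound and VelF and LutP are active, so *jovV* is transcribed.
→ *jovV* is ON in A.
Condition B:
Ornithine is absent, so SibA is inactive.
Required activator SibA is absent, so *nolA* is not transcribed.
So NolA is not produced.
Maltulose is present, so OxaA is active.
Melibiose is present, so GixB is inactive.
With repressor OxaA bound, *velF* is not transcribed.
So VelF is not produced.
Cellobiose is absent, so LutP is inactive.
Required activator VelF is absent, so *jovV* is not transcribed.
→ *jovV* is OFF in B.

A only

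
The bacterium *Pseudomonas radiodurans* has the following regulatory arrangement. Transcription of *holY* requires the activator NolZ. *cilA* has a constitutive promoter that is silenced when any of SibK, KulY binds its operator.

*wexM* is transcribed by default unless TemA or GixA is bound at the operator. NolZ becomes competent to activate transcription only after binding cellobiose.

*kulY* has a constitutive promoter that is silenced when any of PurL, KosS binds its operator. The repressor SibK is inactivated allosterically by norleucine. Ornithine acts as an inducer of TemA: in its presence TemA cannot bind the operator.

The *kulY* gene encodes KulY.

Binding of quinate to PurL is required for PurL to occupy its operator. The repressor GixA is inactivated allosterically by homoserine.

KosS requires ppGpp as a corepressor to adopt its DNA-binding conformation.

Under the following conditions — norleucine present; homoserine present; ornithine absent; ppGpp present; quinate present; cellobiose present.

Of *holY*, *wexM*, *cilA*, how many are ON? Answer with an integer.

Cellobiose is present, so NolZ is active.
No repressor is bound and NolZ is active, so *holY* is transcribed.
→ *holY* is ON.
Ornithine is absent, so TemA is active.
Homoserine is present, so GixA is inactive.
With repressor TemA bound, *wexM* is not transcribed.
→ *wexM* is OFF.
Norleucine is present, so SibK is inactive.
Quinate is present, so PurL is active.
ppGpp is present, so KosS is active.
With repressor PurL bound, *kulY* is not transcribed.
So KulY is not produced.
With no repressor bound, *cilA* is transcribed.
→ *cilA* is ON.
2 of the 3 genes are transcribed.

2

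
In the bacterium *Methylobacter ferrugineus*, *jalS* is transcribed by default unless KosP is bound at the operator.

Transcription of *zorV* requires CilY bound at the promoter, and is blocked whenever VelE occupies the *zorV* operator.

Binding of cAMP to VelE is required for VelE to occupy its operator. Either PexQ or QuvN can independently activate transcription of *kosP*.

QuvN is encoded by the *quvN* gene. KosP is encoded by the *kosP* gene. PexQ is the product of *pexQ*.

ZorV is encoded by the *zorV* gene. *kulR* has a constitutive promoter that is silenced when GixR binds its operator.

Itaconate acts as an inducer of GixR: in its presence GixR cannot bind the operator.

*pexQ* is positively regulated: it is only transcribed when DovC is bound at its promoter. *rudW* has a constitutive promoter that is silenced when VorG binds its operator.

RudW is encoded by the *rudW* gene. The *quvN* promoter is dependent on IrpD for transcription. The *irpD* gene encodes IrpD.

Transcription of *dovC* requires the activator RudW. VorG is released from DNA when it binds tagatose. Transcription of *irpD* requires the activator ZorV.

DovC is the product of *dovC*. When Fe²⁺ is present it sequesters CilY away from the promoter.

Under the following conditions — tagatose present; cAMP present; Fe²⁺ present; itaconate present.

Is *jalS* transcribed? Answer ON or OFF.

Tagatose is present, so VorG is inactive.
With no repressor bound, *rudW* is transcribed.
So RudW is produced and active.
No repressor is bound and RudW is active, so *dovC* is transcribed.
So DovC is produced and active.
No repressor is bound and DovC is active, so *pexQ* is transcribed.
So PexQ is produced and active.
cAMP is present, so VelE is active.
Fe²⁺ is present, so CilY is inactive.
With repressor VelE bound, *zorV* is not transcribed.
So ZorV is not produced.
Required activator ZorV is absent, so *irpD* is not transcribed.
So IrpD is not produced.
Required activator IrpD is absent, so *quvN* is not transcribed.
So QuvN is not produced.
Activator PexQ is present, so *kosP* is transcribed.
So KosP is produced and active.
With repressor KosP bound, *jalS* is not transcribed.

OFF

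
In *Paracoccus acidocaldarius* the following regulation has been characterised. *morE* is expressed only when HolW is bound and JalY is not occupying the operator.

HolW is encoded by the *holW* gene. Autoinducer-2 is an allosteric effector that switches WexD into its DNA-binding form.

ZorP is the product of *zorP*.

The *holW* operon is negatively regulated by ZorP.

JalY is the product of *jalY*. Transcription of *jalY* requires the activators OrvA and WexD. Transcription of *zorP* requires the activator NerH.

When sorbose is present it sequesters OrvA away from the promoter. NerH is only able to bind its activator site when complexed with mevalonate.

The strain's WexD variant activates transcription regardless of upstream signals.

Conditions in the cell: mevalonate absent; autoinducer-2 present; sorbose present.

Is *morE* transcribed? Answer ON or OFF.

ON

Sorbose is present, so OrvA is inactive.
WexD is constitutively active in this strain.
Required activator OrvA is absent, so *jalY* is not transcribed.
So JalY is not produced.
Mevalonate is absent, so NerH is inactive.
Required activator NerH is absent, so *zorP* is not transcribed.
So ZorP is not produced.
With no repressor bound, *holW* is transcribed.
So HolW is produced and active.
No repressor is bound and HolW is active, so *morE* is transcribed.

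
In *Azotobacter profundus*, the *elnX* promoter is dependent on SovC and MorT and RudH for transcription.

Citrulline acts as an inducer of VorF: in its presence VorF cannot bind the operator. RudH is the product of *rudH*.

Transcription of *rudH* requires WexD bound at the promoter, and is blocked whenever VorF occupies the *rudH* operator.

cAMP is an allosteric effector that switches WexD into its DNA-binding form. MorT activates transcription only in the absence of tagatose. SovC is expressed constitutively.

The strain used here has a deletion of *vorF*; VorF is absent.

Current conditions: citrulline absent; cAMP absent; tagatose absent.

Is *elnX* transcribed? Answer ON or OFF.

OFF

SovC is produced constitutively and is active.
Tagatose is absent, so MorT is active.
VorF is non-functional in this strain, so it has no effect.
cAMP is absent, so WexD is inactive.
Required activator WexD is absent, so *rudH* is not transcribed.
So RudH is not produced.
Required activator RudH is absent, so *elnX* is not transcribed.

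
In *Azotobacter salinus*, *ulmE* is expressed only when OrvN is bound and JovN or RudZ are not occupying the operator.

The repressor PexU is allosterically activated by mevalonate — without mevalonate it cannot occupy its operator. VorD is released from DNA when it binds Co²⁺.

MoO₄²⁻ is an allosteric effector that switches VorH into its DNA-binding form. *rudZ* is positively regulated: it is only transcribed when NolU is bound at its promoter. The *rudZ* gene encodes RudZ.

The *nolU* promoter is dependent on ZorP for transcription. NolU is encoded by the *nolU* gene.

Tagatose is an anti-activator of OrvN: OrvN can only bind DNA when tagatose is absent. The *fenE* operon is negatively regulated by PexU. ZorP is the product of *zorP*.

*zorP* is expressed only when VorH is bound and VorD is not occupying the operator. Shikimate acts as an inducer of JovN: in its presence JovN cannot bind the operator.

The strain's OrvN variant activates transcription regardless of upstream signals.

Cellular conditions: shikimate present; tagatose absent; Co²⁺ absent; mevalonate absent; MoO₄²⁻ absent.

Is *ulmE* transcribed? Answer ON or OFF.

Shikimate is present, so JovN is inactive.
OrvN is constitutively active in this strain.
MoO₄²⁻ is absent, so VorH is inactive.
Co²⁺ is absent, so VorD is active.
With repressor VorD bound, *zorP* is not transcribed.
So ZorP is not produced.
Required activator ZorP is absent, so *nolU* is not transcribed.
So NolU is not produced.
Required activator NolU is absent, so *rudZ* is not transcribed.
So RudZ is not produced.
No repressor is bound and OrvN is active, so *ulmE* is transcribed.

ON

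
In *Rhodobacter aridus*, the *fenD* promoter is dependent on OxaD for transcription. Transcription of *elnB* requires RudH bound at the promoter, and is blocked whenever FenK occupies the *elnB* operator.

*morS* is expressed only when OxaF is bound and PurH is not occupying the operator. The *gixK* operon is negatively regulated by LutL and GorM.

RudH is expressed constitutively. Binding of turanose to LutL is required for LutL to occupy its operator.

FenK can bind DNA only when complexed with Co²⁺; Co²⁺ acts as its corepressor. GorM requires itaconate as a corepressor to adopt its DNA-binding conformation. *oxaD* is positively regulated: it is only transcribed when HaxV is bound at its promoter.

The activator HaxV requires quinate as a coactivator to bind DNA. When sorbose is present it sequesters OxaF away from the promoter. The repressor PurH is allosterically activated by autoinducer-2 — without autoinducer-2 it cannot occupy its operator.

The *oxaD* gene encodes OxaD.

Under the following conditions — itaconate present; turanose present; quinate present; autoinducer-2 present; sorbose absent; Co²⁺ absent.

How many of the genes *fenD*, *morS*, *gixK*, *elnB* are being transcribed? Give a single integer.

Quinate is present, so HaxV is active.
No repressor is bound and HaxV is active, so *oxaD* is transcribed.
So OxaD is produced and active.
No repressor is bound and OxaD is active, so *fenD* is transcribed.
→ *fenD* is ON.
Autoinducer-2 is present, so PurH is active.
Sorbose is absent, so OxaF is active.
With repressor PurH bound, *morS* is not transcribed.
→ *morS* is OFF.
Turanose is present, so LutL is active.
Itaconate is present, so GorM is active.
With repressor LutL bound, *gixK* is not transcribed.
→ *gixK* is OFF.
RudH is produced constitutively and is active.
Co²⁺ is absent, so FenK is inactive.
No repressor is bound and RudH is active, so *elnB* is transcribed.
→ *elnB* is ON.
2 of the 4 genes are transcribed.

2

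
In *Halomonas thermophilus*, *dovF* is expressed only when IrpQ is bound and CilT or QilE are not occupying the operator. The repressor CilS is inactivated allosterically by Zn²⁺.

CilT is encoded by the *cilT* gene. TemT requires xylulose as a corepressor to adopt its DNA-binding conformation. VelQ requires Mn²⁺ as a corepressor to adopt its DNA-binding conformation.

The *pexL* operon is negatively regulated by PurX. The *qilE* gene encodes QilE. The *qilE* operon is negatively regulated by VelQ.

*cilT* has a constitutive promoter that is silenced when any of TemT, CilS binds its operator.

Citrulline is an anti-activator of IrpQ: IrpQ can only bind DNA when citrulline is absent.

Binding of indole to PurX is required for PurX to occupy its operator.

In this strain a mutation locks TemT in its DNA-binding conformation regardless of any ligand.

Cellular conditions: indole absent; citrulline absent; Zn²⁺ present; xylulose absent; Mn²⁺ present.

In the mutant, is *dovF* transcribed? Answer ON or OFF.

TemT is constitutively active in this strain.
Zn²⁺ is present, so CilS is inactive.
With repressor TemT bound, *cilT* is not transcribed.
So CilT is not produced.
Citrulline is absent, so IrpQ is active.
Mn²⁺ is present, so VelQ is active.
With repressor VelQ bound, *qilE* is not transcribed.
So QilE is not produced.
No repressor is bound and IrpQ is active, so *dovF* is transcribed.

ON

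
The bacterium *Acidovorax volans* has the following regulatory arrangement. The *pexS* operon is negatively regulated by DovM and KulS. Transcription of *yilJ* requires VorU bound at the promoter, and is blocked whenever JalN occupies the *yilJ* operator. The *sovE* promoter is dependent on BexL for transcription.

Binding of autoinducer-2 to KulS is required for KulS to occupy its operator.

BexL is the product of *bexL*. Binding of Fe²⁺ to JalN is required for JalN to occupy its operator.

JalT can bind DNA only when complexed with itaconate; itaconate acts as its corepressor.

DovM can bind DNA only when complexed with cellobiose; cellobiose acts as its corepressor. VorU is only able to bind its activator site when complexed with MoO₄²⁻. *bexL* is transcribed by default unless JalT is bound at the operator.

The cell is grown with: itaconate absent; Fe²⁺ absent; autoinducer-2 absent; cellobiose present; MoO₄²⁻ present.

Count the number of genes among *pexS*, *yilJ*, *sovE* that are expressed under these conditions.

2

Cellobiose is present, so DovM is active.
Autoinducer-2 is absent, so KulS is inactive.
With repressor DovM bound, *pexS* is not transcribed.
→ *pexS* is OFF.
MoO₄²⁻ is present, so VorU is active.
Fe²⁺ is absent, so JalN is inactive.
No repressor is bound and VorU is active, so *yilJ* is transcribed.
→ *yilJ* is ON.
Itaconate is absent, so JalT is inactive.
With no repressor bound, *bexL* is transcribed.
So BexL is produced and active.
No repressor is bound and BexL is active, so *sovE* is transcribed.
→ *sovE* is ON.
2 of the 3 genes are transcribed.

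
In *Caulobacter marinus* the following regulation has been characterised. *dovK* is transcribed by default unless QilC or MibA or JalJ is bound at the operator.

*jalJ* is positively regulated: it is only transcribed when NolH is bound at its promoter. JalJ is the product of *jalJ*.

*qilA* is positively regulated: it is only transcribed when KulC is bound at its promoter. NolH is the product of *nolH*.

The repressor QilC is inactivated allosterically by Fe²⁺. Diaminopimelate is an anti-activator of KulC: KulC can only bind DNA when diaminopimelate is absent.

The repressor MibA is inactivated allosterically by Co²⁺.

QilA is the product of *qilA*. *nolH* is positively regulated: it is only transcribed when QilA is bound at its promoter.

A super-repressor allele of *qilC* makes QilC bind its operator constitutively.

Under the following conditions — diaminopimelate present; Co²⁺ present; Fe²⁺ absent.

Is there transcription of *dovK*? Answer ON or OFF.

QilC is constitutively active in this strain.
Co²⁺ is present, so MibA is inactive.
Diaminopimelate is present, so KulC is inactive.
Required activator KulC is absent, so *qilA* is not transcribed.
So QilA is not produced.
Required activator QilA is absent, so *nolH* is not transcribed.
So NolH is not produced.
Required activator NolH is absent, so *jalJ* is not transcribed.
So JalJ is not produced.
With repressor QilC bound, *dovK* is not transcribed.

OFF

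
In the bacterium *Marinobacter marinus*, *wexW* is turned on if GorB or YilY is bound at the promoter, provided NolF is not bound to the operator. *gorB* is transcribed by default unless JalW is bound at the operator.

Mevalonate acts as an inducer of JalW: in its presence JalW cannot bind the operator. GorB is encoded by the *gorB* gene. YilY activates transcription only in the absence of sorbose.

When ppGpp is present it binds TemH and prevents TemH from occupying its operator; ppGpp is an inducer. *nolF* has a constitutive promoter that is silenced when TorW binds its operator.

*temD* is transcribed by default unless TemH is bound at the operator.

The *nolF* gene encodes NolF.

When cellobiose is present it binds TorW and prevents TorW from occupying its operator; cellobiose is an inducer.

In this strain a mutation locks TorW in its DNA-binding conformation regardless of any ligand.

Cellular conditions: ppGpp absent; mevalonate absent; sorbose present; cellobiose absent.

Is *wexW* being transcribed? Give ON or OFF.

Mevalonate is absent, so JalW is active.
With repressor JalW bound, *gorB* is not transcribed.
So GorB is not produced.
Sorbose is present, so YilY is inactive.
TorW is constitutively active in this strain.
With repressor TorW bound, *nolF* is not transcribed.
So NolF is not produced.
No activator is available at the *wexW* promoter, so *wexW* is not transcribed.

OFF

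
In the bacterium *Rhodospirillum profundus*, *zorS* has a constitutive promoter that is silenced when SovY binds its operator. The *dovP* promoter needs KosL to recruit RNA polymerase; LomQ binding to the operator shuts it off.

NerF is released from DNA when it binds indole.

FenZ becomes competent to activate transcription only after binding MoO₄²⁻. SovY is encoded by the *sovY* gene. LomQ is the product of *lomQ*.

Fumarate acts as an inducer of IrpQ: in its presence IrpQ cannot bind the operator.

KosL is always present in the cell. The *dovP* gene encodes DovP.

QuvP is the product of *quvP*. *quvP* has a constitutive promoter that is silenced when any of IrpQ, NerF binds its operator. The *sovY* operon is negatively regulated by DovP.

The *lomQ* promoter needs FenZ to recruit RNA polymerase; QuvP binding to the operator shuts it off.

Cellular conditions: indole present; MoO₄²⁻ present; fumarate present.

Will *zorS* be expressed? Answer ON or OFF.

ON

Fumarate is present, so IrpQ is inactive.
Indole is present, so NerF is inactive.
With no repressor bound, *quvP* is transcribed.
So QuvP is produced and active.
MoO₄²⁻ is present, so FenZ is active.
With repressor QuvP bound, *lomQ* is not transcribed.
So LomQ is not produced.
KosL is produced constitutively and is active.
No repressor is bound and KosL is active, so *dovP* is transcribed.
So DovP is produced and active.
With repressor DovP bound, *sovY* is not transcribed.
So SovY is not produced.
With no repressor bound, *zorS* is transcribed.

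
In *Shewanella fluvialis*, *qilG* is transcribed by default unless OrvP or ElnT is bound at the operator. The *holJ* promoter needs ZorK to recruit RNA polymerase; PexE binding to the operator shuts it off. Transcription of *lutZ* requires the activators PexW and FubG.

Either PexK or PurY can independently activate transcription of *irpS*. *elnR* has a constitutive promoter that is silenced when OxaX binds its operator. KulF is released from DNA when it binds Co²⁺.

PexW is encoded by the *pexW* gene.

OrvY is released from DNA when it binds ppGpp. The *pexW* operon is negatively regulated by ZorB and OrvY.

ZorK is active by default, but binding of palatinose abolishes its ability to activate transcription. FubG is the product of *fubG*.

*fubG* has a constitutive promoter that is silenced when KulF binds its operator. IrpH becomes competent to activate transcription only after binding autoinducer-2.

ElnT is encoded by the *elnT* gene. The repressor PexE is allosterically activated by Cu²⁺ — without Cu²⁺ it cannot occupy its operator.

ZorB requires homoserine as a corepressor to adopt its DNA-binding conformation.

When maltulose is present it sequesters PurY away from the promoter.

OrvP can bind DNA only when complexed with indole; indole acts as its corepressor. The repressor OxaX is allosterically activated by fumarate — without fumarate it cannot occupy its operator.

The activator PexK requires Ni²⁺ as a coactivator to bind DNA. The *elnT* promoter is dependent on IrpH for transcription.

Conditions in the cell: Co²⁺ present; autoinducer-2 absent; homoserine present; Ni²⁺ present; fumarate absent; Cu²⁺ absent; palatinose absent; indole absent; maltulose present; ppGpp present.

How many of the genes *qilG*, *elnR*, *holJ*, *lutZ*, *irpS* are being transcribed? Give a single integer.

4

Indole is absent, so OrvP is inactive.
Autoinducer-2 is absent, so IrpH is inactive.
Required activator IrpH is absent, so *elnT* is not transcribed.
So ElnT is not produced.
With no repressor bound, *qilG* is transcribed.
→ *qilG* is ON.
Fumarate is absent, so OxaX is inactive.
With no repressor bound, *elnR* is transcribed.
→ *elnR* is ON.
Palatinose is absent, so ZorK is active.
Cu²⁺ is absent, so PexE is inactive.
No repressor is bound and ZorK is active, so *holJ* is transcribed.
→ *holJ* is ON.
Homoserine is present, so ZorB is active.
ppGpp is present, so OrvY is inactive.
With repressor ZorB bound, *pexW* is not transcribed.
So PexW is not produced.
Co²⁺ is present, so KulF is inactive.
With no repressor bound, *fubG* is transcribed.
So FubG is produced and active.
Required activator PexW is absent, so *lutZ* is not transcribed.
→ *lutZ* is OFF.
Ni²⁺ is present, so PexK is active.
Maltulose is present, so PurY is inactive.
Activator PexK is present, so *irpS* is transcribed.
→ *irpS* is ON.
4 of the 5 genes are transcribed.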